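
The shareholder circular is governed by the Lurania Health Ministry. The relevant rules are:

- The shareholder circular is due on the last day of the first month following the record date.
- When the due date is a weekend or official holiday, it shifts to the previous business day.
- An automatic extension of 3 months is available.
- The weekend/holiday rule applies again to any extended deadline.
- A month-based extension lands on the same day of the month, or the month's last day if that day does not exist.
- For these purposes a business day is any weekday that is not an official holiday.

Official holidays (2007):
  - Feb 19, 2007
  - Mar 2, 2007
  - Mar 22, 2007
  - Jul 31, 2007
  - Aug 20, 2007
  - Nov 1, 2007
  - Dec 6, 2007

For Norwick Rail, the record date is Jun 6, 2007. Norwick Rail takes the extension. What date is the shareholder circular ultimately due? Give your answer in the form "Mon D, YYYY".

Oct 30, 2007

The first month after Jun 6, 2007 is July 2007, whose last day is Jul 31, 2007.
Jul 31, 2007 falls on a listed holiday. Rolling to the preceding business day gives Jul 30, 2007, a Monday.
Add 3 months to Jul 30, 2007: Oct 30, 2007.
Oct 30, 2007 is a Tuesday and not a listed holiday, so it stands.
The final due date is Oct 30, 2007.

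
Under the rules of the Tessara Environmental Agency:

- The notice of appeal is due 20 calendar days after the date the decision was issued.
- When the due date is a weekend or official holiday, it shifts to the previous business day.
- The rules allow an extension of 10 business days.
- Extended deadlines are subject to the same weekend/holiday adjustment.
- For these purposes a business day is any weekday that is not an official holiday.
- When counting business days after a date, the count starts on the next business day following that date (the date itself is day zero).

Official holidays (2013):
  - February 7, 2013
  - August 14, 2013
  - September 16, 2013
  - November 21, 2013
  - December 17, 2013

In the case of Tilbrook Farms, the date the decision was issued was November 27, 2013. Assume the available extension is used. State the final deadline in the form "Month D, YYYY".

December 31, 2013

20 calendar days after November 27, 2013 is December 17, 2013.
December 17, 2013 is a listed holiday, so it moves to the preceding business day, December 16, 2013 (Monday).
The 10-business-day extension runs from December 16, 2013 to December 31, 2013.
Since December 31, 2013 is a Tuesday and not a holiday, the date is unchanged.
Final deadline: December 31, 2013.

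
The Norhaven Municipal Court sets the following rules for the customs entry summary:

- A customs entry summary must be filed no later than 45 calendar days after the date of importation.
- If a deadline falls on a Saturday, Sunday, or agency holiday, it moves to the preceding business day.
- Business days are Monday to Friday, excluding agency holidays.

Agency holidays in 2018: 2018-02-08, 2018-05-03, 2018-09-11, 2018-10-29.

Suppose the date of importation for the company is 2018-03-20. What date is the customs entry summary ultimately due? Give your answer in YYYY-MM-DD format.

2018-05-04

Trigger date 2018-03-20 + 45 calendar days = 2018-05-04.
2018-05-04 (Friday) is already a business day.
So the filing is due 2018-05-04.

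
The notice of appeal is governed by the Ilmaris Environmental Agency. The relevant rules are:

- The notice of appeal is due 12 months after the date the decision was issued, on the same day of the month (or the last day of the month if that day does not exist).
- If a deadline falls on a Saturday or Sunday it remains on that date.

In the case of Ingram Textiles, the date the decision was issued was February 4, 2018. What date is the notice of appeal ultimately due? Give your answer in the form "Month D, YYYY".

February 4, 2019

Moving 12 months forward from February 4, 2018 on the corresponding day gives February 4, 2019.
February 4, 2019 is a Monday; no weekend or holiday adjustment applies.
Final deadline: February 4, 2019.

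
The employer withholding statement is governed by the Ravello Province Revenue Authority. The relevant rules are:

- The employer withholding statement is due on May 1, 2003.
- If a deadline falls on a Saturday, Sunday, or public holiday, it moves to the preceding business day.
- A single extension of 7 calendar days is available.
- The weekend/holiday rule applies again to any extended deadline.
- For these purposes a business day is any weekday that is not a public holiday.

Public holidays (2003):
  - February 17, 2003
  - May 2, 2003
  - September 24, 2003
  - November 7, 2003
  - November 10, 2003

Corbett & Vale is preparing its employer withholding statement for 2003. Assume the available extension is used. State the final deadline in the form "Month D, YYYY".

May 8, 2003

The stated deadline is May 1, 2003.
May 1, 2003 (Thursday) is already a business day.
Add the 7 calendar-day extension to May 1, 2003: May 8, 2003.
May 8, 2003 is a Thursday and not a listed holiday, so it stands.
Final deadline: May 8, 2003.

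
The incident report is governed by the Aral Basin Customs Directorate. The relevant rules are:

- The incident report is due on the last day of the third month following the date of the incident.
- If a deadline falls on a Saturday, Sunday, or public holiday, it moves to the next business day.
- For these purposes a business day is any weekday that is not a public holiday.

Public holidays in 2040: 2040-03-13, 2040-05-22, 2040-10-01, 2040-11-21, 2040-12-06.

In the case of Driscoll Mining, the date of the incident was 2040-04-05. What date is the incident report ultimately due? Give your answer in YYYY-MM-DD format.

3 months after 2040-04-05 falls in July 2040; the last day of that month is 2040-07-31.
2040-07-31 falls on a Tuesday, which is a business day, so no adjustment is needed.
The final due date is 2040-07-31.

2040-07-31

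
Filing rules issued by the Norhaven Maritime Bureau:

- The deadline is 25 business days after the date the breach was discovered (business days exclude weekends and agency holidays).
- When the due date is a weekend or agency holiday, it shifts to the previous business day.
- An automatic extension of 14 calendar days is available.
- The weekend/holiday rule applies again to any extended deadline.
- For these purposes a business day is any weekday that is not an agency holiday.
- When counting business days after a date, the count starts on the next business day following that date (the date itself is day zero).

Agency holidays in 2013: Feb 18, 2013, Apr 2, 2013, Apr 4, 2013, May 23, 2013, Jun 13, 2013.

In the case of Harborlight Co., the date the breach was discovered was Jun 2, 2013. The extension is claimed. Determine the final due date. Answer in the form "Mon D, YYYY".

Starting the day after Jun 2, 2013 and counting 25 business days lands on Jul 8, 2013.
Jul 8, 2013 falls on a Monday, which is a business day, so no adjustment is needed.
The 14-calendar-day extension moves the deadline from Jul 8, 2013 to Jul 22, 2013.
Since Jul 22, 2013 is a Monday and not a holiday, the date is unchanged.
The final due date is Jul 22, 2013.

Jul 22, 2013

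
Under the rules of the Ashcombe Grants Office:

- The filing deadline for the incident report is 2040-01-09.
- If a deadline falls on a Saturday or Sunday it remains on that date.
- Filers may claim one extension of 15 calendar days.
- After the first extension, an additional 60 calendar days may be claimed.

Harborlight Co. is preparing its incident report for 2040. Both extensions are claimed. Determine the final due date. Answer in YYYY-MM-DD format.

The stated deadline is 2040-01-09.
2040-01-09 falls on a Monday. The rules make no weekend/holiday allowance, so it remains 2040-01-09.
Add the 15 calendar-day extension to 2040-01-09: 2040-01-24.
2040-01-24 is a Tuesday; no weekend or holiday adjustment applies.
Applying the 60-calendar-day extension: 2040-01-24 + 60 days = 2040-03-24.
2040-03-24 is a Saturday; no weekend or holiday adjustment applies.
Final deadline: 2040-03-24.

2040-03-24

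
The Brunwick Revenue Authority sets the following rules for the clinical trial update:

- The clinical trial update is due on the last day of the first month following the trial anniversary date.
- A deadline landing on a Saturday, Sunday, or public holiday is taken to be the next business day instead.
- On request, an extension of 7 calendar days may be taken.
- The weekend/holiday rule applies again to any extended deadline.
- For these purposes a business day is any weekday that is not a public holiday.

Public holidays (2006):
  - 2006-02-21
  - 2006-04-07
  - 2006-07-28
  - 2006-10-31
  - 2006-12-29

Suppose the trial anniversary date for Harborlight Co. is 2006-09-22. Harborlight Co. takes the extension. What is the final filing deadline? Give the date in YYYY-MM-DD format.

The first month after 2006-09-22 is October 2006, whose last day is 2006-10-31.
2006-10-31 is a listed holiday, so it moves to the next business day, 2006-11-01 (Wednesday).
Applying the 7-calendar-day extension: 2006-11-01 + 7 days = 2006-11-08.
2006-11-08 (Wednesday) is already a business day.
Final deadline: 2006-11-08.

2006-11-08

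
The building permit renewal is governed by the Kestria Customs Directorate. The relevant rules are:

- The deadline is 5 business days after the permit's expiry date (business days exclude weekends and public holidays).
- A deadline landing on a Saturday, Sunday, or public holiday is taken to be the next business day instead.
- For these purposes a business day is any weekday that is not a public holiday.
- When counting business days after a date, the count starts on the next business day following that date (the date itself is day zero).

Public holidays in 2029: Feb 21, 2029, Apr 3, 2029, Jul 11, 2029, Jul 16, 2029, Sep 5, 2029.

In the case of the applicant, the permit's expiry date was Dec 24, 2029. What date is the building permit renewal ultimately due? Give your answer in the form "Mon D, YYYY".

Starting the day after Dec 24, 2029 and counting 5 business days lands on Dec 31, 2029.
Dec 31, 2029 is a Monday and not a listed holiday, so it stands.
The final due date is Dec 31, 2029.

Dec 31, 2029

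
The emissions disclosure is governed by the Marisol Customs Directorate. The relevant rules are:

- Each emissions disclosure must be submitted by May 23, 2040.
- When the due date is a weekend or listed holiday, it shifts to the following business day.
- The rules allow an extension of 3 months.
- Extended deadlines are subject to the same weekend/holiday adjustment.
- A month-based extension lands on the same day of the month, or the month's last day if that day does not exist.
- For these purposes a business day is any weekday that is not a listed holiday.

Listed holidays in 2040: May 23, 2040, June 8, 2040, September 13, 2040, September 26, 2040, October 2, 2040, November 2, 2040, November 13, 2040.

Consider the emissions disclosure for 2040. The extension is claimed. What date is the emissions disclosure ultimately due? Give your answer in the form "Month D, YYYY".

The statutory due date is May 23, 2040.
May 23, 2040 is a listed holiday, so it moves to the next business day, May 24, 2040 (Thursday).
Add 3 months to May 24, 2040: August 24, 2040.
August 24, 2040 falls on a Friday, which is a business day, so no adjustment is needed.
Final deadline: August 24, 2040.

August 24, 2040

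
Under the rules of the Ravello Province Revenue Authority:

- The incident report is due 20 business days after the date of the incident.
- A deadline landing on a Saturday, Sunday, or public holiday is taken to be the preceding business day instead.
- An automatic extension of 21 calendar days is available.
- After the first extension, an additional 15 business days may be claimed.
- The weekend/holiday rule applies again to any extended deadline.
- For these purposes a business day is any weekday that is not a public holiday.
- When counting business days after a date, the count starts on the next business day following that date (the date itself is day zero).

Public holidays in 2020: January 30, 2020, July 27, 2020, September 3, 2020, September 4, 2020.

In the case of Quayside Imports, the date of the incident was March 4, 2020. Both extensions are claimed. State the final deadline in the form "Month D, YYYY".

20 business days after March 4, 2020, excluding weekends and holidays, is April 1, 2020.
April 1, 2020 is a Wednesday and not a listed holiday, so it stands.
Applying the 21-calendar-day extension: April 1, 2020 + 21 days = April 22, 2020.
April 22, 2020 (Wednesday) is already a business day.
Applying the 15-business-day extension: 15 business days after April 22, 2020 is May 13, 2020.
May 13, 2020 (Wednesday) is already a business day.
The final due date is May 13, 2020.

May 13, 2020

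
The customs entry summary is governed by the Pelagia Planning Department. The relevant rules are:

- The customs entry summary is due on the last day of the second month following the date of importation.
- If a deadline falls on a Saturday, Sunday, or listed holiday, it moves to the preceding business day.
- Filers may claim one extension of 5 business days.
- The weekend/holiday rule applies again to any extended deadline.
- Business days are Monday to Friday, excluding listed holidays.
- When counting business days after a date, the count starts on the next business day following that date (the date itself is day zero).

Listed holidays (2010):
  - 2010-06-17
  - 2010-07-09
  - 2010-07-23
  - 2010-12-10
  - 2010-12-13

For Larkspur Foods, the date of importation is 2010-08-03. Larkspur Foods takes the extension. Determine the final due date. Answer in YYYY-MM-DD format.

The second month after 2010-08-03 is October 2010, whose last day is 2010-10-31.
Because 2010-10-31 is a Sunday, the deadline becomes 2010-10-29 (Friday).
Applying the 5-business-day extension: 5 business days after 2010-10-29 is 2010-11-05.
2010-11-05 (Friday) is already a business day.
So the filing is due 2010-11-05.

2010-11-05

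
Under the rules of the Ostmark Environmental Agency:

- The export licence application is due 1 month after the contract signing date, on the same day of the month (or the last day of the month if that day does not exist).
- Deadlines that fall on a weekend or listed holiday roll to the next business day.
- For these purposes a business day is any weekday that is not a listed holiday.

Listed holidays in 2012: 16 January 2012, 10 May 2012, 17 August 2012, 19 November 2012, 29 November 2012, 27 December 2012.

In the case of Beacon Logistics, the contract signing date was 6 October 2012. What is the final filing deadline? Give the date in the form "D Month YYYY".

1 month from 6 October 2012 is 6 November 2012.
6 November 2012 falls on a Tuesday, which is a business day, so no adjustment is needed.
The final due date is 6 November 2012.

6 November 2012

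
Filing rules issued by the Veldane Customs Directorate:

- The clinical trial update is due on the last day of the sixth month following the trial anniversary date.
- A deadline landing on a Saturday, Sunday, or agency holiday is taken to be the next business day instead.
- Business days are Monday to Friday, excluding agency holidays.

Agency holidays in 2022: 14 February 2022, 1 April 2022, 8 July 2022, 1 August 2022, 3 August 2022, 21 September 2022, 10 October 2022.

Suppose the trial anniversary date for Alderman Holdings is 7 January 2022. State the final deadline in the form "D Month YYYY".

2 August 2022

The sixth month after 7 January 2022 is July 2022, whose last day is 31 July 2022.
31 July 2022 falls on a Sunday. Rolling to the next business day gives 2 August 2022, a Tuesday.
Final deadline: 2 August 2022.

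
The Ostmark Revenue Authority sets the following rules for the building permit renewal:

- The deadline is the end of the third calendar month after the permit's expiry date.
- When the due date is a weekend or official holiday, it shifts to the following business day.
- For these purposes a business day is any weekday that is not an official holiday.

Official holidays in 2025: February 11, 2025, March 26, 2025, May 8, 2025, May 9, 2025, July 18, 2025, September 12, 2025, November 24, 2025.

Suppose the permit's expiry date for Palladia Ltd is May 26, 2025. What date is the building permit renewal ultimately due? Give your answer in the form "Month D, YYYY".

3 months after May 26, 2025 falls in August 2025; the last day of that month is August 31, 2025.
Because August 31, 2025 is a Sunday, the deadline becomes September 1, 2025 (Monday).
Deadline: September 1, 2025.

September 1, 2025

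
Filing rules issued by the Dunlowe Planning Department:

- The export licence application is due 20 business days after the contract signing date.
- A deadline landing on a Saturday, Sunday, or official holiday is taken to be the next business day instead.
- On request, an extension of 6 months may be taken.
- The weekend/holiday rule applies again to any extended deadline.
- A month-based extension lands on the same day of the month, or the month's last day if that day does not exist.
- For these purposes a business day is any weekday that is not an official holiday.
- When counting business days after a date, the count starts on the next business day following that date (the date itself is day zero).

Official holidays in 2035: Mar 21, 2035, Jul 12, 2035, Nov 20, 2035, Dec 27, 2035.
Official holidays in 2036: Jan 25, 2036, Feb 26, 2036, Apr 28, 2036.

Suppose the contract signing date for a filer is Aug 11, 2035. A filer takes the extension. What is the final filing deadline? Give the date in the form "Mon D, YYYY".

Mar 7, 2036

Counting 20 business days after Aug 11, 2035 (skipping weekends and listed holidays) reaches Sep 7, 2035.
Since Sep 7, 2035 is a Friday and not a holiday, the date is unchanged.
Applying the 6 months extension: 6 months after Sep 7, 2035 is Mar 7, 2036.
Mar 7, 2036 is a Friday and not a listed holiday, so it stands.
Final deadline: Mar 7, 2036.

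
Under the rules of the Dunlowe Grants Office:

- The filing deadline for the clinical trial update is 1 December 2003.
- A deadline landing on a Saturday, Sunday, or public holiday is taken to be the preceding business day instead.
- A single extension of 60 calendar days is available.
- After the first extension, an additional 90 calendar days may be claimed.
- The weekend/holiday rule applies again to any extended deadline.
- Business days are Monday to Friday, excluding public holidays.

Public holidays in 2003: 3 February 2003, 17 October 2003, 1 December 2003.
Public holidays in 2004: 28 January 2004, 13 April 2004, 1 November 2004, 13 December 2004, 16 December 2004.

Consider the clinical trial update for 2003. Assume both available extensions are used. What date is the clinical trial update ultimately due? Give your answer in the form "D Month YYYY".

Start from the fixed due date, 1 December 2003.
1 December 2003 is a listed holiday; the preceding business day is 28 November 2003 (Friday).
With the 60-day extension, 28 November 2003 becomes 27 January 2004.
27 January 2004 is a Tuesday and not a listed holiday, so it stands.
Add the 90 calendar-day extension to 27 January 2004: 26 April 2004.
Since 26 April 2004 is a Monday and not a holiday, the date is unchanged.
Deadline: 26 April 2004.

26 April 2004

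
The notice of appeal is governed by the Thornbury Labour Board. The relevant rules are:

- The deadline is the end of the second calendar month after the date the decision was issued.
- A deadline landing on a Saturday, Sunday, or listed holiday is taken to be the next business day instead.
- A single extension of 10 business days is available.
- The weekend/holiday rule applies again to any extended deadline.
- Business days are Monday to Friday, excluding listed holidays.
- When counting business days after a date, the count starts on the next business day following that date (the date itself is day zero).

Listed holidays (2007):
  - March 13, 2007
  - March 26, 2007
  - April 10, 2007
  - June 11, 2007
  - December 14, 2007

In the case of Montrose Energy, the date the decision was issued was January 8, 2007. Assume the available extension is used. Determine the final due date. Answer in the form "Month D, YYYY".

The second month after January 8, 2007 is March 2007, whose last day is March 31, 2007.
March 31, 2007 is a Saturday; the next business day is April 2, 2007 (Monday).
Applying the 10-business-day extension: 10 business days after April 2, 2007 is April 17, 2007.
April 17, 2007 (Tuesday) is already a business day.
Deadline: April 17, 2007.

April 17, 2007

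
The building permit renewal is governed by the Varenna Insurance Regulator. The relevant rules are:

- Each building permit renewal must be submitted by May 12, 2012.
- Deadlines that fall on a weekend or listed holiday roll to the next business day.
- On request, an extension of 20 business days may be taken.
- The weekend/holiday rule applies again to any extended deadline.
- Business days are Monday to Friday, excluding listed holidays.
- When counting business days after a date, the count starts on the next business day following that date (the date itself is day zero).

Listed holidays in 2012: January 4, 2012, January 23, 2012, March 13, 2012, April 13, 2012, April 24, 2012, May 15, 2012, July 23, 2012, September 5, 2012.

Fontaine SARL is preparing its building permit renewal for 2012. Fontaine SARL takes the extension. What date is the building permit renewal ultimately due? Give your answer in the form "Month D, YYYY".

The statutory due date is May 12, 2012.
Because May 12, 2012 is a Saturday, the deadline becomes May 14, 2012 (Monday).
Applying the 20-business-day extension: 20 business days after May 14, 2012 is June 12, 2012.
Since June 12, 2012 is a Tuesday and not a holiday, the date is unchanged.
Deadline: June 12, 2012.

June 12, 2012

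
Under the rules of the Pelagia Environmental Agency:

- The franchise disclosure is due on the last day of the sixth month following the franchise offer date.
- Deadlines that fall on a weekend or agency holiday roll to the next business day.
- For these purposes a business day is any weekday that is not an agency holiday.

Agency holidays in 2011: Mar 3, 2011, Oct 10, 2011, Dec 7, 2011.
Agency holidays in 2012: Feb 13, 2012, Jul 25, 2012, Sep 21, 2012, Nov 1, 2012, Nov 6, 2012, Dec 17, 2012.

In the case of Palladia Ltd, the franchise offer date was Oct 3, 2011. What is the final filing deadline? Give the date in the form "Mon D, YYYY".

Apr 30, 2012

6 months after Oct 3, 2011 is April 2012; that month ends on Apr 30, 2012.
Apr 30, 2012 (Monday) is already a business day.
The final due date is Apr 30, 2012.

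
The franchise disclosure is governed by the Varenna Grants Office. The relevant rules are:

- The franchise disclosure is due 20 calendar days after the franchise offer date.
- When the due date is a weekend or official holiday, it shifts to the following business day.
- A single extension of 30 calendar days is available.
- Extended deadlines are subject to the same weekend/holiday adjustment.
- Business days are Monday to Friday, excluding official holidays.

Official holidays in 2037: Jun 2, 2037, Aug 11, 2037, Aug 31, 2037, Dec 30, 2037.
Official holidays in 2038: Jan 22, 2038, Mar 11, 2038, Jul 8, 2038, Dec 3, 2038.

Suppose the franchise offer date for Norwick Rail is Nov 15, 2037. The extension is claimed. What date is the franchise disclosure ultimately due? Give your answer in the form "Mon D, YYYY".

Jan 6, 2038

20 calendar days after Nov 15, 2037 is Dec 5, 2037.
Dec 5, 2037 is a Saturday; the next business day is Dec 7, 2037 (Monday).
Applying the 30-calendar-day extension: Dec 7, 2037 + 30 days = Jan 6, 2038.
Jan 6, 2038 is a Wednesday and not a listed holiday, so it stands.
So the filing is due Jan 6, 2038.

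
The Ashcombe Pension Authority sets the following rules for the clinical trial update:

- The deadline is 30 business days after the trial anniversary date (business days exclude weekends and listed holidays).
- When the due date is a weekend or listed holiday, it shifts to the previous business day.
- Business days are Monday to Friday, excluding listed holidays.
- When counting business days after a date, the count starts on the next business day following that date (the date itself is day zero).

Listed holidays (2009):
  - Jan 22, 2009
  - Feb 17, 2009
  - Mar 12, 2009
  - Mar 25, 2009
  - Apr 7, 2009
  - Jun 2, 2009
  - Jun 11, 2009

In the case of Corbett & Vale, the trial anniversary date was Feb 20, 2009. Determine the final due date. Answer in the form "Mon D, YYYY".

Apr 8, 2009

Starting the day after Feb 20, 2009 and counting 30 business days lands on Apr 8, 2009.
Apr 8, 2009 falls on a Wednesday, which is a business day, so no adjustment is needed.
Deadline: Apr 8, 2009.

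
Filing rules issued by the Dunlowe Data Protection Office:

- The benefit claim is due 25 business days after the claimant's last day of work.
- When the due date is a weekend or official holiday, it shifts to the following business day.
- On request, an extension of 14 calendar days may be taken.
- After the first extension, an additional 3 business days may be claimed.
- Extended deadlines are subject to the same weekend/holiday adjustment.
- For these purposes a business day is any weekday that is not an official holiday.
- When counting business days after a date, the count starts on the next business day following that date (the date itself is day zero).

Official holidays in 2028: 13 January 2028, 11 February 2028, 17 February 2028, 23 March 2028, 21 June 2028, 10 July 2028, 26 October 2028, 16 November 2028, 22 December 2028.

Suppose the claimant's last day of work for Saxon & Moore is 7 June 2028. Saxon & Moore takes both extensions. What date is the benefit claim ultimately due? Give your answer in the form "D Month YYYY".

2 August 2028

25 business days after 7 June 2028, excluding weekends and holidays, is 14 July 2028.
14 July 2028 falls on a Friday, which is a business day, so no adjustment is needed.
Add the 14 calendar-day extension to 14 July 2028: 28 July 2028.
28 July 2028 is a Friday and not a listed holiday, so it stands.
Applying the 3-business-day extension: 3 business days after 28 July 2028 is 2 August 2028.
2 August 2028 (Wednesday) is already a business day.
The final due date is 2 August 2028.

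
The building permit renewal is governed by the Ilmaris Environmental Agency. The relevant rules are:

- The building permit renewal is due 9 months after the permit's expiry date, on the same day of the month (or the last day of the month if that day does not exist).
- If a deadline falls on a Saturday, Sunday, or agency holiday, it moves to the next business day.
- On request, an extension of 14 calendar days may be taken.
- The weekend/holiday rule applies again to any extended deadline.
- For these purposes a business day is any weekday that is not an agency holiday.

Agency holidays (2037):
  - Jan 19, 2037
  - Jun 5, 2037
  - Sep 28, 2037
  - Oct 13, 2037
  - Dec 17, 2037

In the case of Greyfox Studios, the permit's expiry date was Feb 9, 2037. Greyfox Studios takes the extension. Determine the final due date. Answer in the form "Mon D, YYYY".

9 months from Feb 9, 2037 is Nov 9, 2037.
Nov 9, 2037 (Monday) is already a business day.
Add the 14 calendar-day extension to Nov 9, 2037: Nov 23, 2037.
Nov 23, 2037 falls on a Monday, which is a business day, so no adjustment is needed.
Deadline: Nov 23, 2037.

Nov 23, 2037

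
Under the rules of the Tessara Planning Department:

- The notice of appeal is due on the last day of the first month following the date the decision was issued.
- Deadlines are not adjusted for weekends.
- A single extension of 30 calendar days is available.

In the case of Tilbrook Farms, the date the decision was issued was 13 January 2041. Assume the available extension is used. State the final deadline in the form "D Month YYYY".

30 March 2041

The first month after 13 January 2041 is February 2041, whose last day is 28 February 2041.
28 February 2041 falls on a Thursday. The rules make no weekend/holiday allowance, so it remains 28 February 2041.
Add the 30 calendar-day extension to 28 February 2041: 30 March 2041.
30 March 2041 is a Saturday; no weekend or holiday adjustment applies.
Final deadline: 30 March 2041.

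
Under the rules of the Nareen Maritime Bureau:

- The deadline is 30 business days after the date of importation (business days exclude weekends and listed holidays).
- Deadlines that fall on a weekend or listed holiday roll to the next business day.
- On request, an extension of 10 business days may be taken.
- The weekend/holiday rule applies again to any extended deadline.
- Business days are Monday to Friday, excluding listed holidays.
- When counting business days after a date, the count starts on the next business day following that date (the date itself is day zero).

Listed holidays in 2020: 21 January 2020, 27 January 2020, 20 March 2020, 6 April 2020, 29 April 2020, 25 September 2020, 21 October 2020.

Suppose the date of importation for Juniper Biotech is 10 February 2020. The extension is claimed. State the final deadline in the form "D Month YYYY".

8 April 2020

Counting 30 business days after 10 February 2020 (skipping weekends and listed holidays) reaches 24 March 2020.
24 March 2020 falls on a Tuesday, which is a business day, so no adjustment is needed.
The 10-business-day extension runs from 24 March 2020 to 8 April 2020.
8 April 2020 is a Wednesday and not a listed holiday, so it stands.
Final deadline: 8 April 2020.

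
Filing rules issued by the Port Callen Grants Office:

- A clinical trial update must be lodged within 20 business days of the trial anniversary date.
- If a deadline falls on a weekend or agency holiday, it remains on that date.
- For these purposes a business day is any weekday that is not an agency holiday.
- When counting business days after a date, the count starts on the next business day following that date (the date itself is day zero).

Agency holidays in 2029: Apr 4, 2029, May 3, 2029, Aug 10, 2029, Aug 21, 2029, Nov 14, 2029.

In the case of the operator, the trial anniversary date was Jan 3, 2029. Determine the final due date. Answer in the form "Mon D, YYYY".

Jan 31, 2029

Counting 20 business days after Jan 3, 2029 (skipping weekends and listed holidays) reaches Jan 31, 2029.
No adjustment is made for weekends or holidays, so Jan 31, 2029 stands.
So the filing is due Jan 31, 2029.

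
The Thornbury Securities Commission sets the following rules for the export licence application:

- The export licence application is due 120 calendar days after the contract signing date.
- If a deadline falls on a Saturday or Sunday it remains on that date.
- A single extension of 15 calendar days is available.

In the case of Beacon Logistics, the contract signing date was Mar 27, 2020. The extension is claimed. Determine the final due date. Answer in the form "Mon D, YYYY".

Aug 9, 2020

Trigger date Mar 27, 2020 + 120 calendar days = Jul 25, 2020.
Jul 25, 2020 is a Saturday; no weekend or holiday adjustment applies.
The 15-calendar-day extension moves the deadline from Jul 25, 2020 to Aug 9, 2020.
Aug 9, 2020 falls on a Sunday. The rules make no weekend/holiday allowance, so it remains Aug 9, 2020.
Deadline: Aug 9, 2020.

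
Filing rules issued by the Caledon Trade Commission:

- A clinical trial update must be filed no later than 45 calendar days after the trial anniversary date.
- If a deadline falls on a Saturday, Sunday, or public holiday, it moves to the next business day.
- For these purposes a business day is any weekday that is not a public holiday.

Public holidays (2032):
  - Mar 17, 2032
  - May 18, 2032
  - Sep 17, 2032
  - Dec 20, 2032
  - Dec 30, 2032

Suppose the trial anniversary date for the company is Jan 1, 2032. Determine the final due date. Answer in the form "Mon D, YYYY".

Adding 45 calendar days to Jan 1, 2032 gives Feb 15, 2032.
Because Feb 15, 2032 is a Sunday, the deadline becomes Feb 16, 2032 (Monday).
The final due date is Feb 16, 2032.

Feb 16, 2032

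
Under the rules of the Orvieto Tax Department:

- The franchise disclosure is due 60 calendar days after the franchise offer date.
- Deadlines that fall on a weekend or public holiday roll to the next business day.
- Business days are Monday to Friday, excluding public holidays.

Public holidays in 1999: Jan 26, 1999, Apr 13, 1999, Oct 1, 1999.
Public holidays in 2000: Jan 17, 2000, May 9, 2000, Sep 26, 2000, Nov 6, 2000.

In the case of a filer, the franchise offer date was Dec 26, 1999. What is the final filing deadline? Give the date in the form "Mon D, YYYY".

Feb 24, 2000

Trigger date Dec 26, 1999 + 60 calendar days = Feb 24, 2000.
Since Feb 24, 2000 is a Thursday and not a holiday, the date is unchanged.
The final due date is Feb 24, 2000.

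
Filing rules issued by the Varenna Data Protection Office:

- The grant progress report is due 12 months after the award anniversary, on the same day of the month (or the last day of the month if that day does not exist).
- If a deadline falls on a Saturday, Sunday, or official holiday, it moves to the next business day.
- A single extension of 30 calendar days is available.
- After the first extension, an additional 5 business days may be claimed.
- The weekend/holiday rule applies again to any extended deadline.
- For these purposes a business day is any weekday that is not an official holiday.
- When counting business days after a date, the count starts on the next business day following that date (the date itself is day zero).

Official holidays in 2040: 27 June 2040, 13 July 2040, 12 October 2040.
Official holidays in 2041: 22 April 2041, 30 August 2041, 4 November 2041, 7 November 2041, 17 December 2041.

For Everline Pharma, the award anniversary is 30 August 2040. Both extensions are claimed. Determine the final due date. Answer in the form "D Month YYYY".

9 October 2041

12 months from 30 August 2040 is 30 August 2041.
30 August 2041 is a listed holiday; the next business day is 2 September 2041 (Monday).
With the 30-day extension, 2 September 2041 becomes 2 October 2041.
2 October 2041 is a Wednesday and not a listed holiday, so it stands.
The 5-business-day extension runs from 2 October 2041 to 9 October 2041.
9 October 2041 is a Wednesday and not a listed holiday, so it stands.
So the filing is due 9 October 2041.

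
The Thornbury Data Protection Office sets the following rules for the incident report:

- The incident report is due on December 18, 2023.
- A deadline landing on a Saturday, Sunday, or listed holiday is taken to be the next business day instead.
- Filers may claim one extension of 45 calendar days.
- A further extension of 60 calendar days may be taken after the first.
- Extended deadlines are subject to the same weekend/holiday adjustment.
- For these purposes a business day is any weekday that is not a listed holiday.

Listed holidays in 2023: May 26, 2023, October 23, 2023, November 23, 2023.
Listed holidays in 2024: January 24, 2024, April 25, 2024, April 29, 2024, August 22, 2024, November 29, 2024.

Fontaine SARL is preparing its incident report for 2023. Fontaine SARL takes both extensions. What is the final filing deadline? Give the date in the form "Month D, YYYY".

April 1, 2024

The stated deadline is December 18, 2023.
Since December 18, 2023 is a Monday and not a holiday, the date is unchanged.
Add the 45 calendar-day extension to December 18, 2023: February 1, 2024.
Since February 1, 2024 is a Thursday and not a holiday, the date is unchanged.
Applying the 60-calendar-day extension: February 1, 2024 + 60 days = April 1, 2024.
April 1, 2024 is a Monday and not a listed holiday, so it stands.
The final due date is April 1, 2024.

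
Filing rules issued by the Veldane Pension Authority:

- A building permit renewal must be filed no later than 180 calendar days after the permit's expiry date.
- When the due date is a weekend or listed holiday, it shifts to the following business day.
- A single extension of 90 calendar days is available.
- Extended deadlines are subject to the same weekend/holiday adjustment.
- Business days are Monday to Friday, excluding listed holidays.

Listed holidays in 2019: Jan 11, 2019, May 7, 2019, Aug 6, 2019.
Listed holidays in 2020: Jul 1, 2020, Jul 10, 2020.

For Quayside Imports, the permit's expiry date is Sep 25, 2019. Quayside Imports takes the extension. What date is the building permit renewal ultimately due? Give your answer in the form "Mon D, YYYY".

Trigger date Sep 25, 2019 + 180 calendar days = Mar 23, 2020.
Since Mar 23, 2020 is a Monday and not a holiday, the date is unchanged.
With the 90-day extension, Mar 23, 2020 becomes Jun 21, 2020.
Jun 21, 2020 is a Sunday; the next business day is Jun 22, 2020 (Monday).
So the filing is due Jun 22, 2020.

Jun 22, 2020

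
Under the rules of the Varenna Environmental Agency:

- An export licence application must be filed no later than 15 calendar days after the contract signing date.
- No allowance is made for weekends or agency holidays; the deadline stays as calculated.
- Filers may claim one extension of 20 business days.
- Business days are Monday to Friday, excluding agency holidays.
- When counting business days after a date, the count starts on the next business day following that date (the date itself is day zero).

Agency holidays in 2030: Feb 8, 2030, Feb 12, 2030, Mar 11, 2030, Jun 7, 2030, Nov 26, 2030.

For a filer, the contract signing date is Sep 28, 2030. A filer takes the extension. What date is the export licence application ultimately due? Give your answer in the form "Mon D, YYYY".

Nov 8, 2030

Trigger date Sep 28, 2030 + 15 calendar days = Oct 13, 2030.
Oct 13, 2030 falls on a Sunday. The rules make no weekend/holiday allowance, so it remains Oct 13, 2030.
Applying the 20-business-day extension: 20 business days after Oct 13, 2030 is Nov 8, 2030.
No adjustment is made for weekends or holidays, so Nov 8, 2030 stands.
Final deadline: Nov 8, 2030.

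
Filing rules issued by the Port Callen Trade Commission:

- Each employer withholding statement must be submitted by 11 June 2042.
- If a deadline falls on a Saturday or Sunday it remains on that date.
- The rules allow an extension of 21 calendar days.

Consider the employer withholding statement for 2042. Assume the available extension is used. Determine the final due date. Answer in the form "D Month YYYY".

2 July 2042

Start from the fixed due date, 11 June 2042.
11 June 2042 falls on a Wednesday. The rules make no weekend/holiday allowance, so it remains 11 June 2042.
With the 21-day extension, 11 June 2042 becomes 2 July 2042.
No adjustment is made for weekends or holidays, so 2 July 2042 stands.
Final deadline: 2 July 2042.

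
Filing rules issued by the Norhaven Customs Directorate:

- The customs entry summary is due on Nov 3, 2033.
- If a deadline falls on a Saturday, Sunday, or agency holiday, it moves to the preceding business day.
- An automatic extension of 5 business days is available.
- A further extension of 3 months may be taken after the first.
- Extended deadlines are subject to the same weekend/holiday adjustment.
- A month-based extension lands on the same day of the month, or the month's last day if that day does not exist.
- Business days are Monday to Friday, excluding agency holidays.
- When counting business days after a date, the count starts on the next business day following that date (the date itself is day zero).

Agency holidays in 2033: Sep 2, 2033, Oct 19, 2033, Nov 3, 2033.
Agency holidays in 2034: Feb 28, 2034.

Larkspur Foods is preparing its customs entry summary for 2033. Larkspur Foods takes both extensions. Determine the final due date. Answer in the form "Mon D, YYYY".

Start from the fixed due date, Nov 3, 2033.
Because Nov 3, 2033 is a listed holiday, the deadline becomes Nov 2, 2033 (Wednesday).
Counting 5 further business days from Nov 2, 2033 reaches Nov 10, 2033.
Nov 10, 2033 (Thursday) is already a business day.
Add 3 months to Nov 10, 2033: Feb 10, 2034.
Feb 10, 2034 (Friday) is already a business day.
The final due date is Feb 10, 2034.

Feb 10, 2034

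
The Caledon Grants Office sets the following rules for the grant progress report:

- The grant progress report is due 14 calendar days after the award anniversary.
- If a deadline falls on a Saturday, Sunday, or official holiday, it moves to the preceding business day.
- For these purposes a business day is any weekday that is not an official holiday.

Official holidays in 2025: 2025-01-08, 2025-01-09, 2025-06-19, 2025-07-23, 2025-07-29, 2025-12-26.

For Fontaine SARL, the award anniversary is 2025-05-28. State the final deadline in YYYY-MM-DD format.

2025-06-11

Adding 14 calendar days to 2025-05-28 gives 2025-06-11.
2025-06-11 is a Wednesday and not a listed holiday, so it stands.
Final deadline: 2025-06-11.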